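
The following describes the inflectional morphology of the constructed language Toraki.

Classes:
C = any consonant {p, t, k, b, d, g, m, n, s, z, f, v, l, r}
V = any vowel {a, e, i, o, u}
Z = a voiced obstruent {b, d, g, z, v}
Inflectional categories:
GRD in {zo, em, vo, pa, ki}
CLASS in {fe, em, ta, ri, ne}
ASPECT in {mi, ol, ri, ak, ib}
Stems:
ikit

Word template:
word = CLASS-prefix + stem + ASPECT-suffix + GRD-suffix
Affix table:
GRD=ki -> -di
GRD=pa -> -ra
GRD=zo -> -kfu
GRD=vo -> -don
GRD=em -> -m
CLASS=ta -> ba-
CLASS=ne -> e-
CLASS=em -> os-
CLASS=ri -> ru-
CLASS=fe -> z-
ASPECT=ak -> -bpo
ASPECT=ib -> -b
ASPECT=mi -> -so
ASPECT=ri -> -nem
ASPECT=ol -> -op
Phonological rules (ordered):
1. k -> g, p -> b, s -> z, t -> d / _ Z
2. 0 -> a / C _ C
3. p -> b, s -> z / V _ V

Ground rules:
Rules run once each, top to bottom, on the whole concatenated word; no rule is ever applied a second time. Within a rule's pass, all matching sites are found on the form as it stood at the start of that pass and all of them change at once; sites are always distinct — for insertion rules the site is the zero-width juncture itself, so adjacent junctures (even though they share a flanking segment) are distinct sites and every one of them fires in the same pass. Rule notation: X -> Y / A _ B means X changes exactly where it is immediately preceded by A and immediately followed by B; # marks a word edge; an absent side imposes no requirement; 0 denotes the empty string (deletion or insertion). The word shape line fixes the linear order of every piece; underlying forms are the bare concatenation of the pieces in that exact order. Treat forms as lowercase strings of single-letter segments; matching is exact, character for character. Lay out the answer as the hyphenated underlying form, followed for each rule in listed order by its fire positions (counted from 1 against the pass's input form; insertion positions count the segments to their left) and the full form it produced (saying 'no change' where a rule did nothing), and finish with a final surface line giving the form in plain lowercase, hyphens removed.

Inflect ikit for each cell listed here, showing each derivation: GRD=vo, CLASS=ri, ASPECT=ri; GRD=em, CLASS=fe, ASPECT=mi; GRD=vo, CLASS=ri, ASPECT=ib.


cell GRD=vo, CLASS=ri, ASPECT=ri:
underlying: ru-ikit-nem-don
1. k -> g, p -> b, s -> z, t -> d / _ Z: no change
2. 0 -> a / C _ C: inserts after position(s) 6, 9: ruikitanemadon
3. p -> b, s -> z / V _ V: no change
surface: ruikitanemadon

cell GRD=em, CLASS=fe, ASPECT=mi:
underlying: z-ikit-so-m
1. k -> g, p -> b, s -> z, t -> d / _ Z: no change
2. 0 -> a / C _ C: inserts after position(s) 5: zikitasom
3. p -> b, s -> z / V _ V: fires at position(s) 7: zikitazom
surface: zikitazom

cell GRD=vo, CLASS=ri, ASPECT=ib:
underlying: ru-ikit-b-don
1. k -> g, p -> b, s -> z, t -> d / _ Z: fires at position(s) 6: ruikidbdon
2. 0 -> a / C _ C: inserts after position(s) 6, 7: ruikidabadon
3. p -> b, s -> z / V _ V: no change
surface: ruikidabadon


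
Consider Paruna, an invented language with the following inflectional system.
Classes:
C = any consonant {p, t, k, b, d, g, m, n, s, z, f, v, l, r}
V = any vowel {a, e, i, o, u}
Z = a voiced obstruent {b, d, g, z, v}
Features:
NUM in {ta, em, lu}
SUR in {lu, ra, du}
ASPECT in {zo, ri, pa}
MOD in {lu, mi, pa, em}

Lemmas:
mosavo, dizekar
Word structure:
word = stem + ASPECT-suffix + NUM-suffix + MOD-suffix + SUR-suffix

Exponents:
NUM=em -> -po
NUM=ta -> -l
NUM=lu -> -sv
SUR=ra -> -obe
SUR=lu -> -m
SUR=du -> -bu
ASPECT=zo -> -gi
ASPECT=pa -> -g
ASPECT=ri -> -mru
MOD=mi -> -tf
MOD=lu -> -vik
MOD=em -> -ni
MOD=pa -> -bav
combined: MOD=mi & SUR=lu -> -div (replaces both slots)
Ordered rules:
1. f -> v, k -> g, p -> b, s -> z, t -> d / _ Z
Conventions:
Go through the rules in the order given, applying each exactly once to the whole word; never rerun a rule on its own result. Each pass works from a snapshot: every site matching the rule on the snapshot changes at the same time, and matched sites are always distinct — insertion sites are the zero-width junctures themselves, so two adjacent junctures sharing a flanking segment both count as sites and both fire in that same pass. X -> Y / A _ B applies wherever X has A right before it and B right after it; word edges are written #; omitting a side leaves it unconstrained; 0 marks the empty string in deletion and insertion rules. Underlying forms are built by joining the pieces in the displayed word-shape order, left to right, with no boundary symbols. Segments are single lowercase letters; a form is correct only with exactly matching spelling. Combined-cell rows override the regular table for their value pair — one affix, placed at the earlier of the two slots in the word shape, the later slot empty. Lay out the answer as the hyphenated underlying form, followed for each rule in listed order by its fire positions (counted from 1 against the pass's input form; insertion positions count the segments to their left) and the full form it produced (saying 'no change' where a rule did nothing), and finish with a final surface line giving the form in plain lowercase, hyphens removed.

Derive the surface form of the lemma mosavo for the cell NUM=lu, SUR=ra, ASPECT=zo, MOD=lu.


underlying: mosavo-gi-sv-vik-obe
1. f -> v, k -> g, p -> b, s -> z, t -> d / _ Z: fires at position(s) 9: mosavogizvvikobe
surface: mosavogizvvikobe


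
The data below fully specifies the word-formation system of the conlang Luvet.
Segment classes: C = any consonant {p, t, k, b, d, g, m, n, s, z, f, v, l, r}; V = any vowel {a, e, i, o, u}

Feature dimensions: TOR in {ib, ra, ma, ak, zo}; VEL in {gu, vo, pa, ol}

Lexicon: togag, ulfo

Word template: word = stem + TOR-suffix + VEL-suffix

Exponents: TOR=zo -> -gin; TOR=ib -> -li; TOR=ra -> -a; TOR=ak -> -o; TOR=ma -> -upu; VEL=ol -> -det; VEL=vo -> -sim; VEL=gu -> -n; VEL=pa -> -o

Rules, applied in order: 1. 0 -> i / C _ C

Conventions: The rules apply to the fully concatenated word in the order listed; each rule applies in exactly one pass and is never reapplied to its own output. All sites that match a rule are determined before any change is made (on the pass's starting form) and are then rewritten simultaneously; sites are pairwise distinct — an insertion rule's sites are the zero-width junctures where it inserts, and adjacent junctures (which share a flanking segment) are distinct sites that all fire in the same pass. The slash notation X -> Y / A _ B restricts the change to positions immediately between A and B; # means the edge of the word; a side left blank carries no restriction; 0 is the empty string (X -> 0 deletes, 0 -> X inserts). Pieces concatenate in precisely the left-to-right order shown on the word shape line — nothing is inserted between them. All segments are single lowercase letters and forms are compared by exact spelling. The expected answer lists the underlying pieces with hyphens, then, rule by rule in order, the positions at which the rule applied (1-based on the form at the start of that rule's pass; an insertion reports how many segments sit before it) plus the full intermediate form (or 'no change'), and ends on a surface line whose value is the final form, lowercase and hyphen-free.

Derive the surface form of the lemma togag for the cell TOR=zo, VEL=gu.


underlying: togag-gin-n
1. 0 -> i / C _ C: inserts after position(s) 5, 8: togagiginin
surface: togagiginin


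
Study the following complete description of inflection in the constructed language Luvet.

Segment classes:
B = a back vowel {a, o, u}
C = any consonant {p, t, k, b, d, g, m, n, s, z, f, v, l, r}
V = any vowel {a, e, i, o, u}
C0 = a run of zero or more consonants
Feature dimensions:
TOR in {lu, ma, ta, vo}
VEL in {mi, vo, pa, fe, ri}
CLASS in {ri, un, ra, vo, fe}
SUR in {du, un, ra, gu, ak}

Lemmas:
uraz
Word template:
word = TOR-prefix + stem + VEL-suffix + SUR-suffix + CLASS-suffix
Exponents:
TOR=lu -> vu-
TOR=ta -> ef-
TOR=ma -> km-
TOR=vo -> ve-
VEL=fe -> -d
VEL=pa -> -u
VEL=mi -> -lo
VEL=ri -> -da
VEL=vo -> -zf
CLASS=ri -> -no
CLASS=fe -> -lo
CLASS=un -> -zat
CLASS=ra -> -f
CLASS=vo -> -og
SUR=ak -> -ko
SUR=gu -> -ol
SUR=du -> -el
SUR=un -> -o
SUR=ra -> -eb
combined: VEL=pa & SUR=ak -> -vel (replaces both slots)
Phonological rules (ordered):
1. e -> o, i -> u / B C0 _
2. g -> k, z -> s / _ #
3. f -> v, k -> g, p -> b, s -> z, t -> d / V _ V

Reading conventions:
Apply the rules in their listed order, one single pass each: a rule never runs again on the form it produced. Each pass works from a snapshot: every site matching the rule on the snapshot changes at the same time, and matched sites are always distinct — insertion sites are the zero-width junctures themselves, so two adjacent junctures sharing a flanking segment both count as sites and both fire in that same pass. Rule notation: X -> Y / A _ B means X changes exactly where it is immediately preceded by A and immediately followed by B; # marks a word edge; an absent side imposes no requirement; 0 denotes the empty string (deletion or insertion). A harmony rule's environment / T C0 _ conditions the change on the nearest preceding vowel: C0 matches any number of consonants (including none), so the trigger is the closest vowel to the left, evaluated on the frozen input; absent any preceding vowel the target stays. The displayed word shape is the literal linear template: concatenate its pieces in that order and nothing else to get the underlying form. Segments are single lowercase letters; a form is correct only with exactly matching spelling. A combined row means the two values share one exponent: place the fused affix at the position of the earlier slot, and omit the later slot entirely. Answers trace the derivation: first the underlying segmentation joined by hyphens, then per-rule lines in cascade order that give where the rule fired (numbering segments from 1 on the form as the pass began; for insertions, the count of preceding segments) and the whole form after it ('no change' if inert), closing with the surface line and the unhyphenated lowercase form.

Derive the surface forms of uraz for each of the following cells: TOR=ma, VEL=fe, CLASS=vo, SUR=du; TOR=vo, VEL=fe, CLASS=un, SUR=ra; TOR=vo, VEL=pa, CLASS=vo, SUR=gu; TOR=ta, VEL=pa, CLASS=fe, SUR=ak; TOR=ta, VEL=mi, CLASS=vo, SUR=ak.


cell TOR=ma, VEL=fe, CLASS=vo, SUR=du:
underlying: km-uraz-d-el-og
1. e -> o, i -> u / B C0 _: fires at position(s) 8: kmurazdolog
2. g -> k, z -> s / _ #: fires at position(s) 11: kmurazdolok
3. f -> v, k -> g, p -> b, s -> z, t -> d / V _ V: no change
surface: kmurazdolok

cell TOR=vo, VEL=fe, CLASS=un, SUR=ra:
underlying: ve-uraz-d-eb-zat
1. e -> o, i -> u / B C0 _: fires at position(s) 8: veurazdobzat
2. g -> k, z -> s / _ #: no change
3. f -> v, k -> g, p -> b, s -> z, t -> d / V _ V: no change
surface: veurazdobzat

cell TOR=vo, VEL=pa, CLASS=vo, SUR=gu:
underlying: ve-uraz-u-ol-og
1. e -> o, i -> u / B C0 _: no change
2. g -> k, z -> s / _ #: fires at position(s) 11: veurazuolok
3. f -> v, k -> g, p -> b, s -> z, t -> d / V _ V: no change
surface: veurazuolok

cell TOR=ta, VEL=pa, CLASS=fe, SUR=ak:
underlying: ef-uraz-vel-lo
1. e -> o, i -> u / B C0 _: fires at position(s) 8: efurazvollo
2. g -> k, z -> s / _ #: no change
3. f -> v, k -> g, p -> b, s -> z, t -> d / V _ V: fires at position(s) 2: evurazvollo
surface: evurazvollo

cell TOR=ta, VEL=mi, CLASS=vo, SUR=ak:
underlying: ef-uraz-lo-ko-og
1. e -> o, i -> u / B C0 _: no change
2. g -> k, z -> s / _ #: fires at position(s) 12: efurazlokook
3. f -> v, k -> g, p -> b, s -> z, t -> d / V _ V: fires at position(s) 2, 9: evurazlogook
surface: evurazlogook


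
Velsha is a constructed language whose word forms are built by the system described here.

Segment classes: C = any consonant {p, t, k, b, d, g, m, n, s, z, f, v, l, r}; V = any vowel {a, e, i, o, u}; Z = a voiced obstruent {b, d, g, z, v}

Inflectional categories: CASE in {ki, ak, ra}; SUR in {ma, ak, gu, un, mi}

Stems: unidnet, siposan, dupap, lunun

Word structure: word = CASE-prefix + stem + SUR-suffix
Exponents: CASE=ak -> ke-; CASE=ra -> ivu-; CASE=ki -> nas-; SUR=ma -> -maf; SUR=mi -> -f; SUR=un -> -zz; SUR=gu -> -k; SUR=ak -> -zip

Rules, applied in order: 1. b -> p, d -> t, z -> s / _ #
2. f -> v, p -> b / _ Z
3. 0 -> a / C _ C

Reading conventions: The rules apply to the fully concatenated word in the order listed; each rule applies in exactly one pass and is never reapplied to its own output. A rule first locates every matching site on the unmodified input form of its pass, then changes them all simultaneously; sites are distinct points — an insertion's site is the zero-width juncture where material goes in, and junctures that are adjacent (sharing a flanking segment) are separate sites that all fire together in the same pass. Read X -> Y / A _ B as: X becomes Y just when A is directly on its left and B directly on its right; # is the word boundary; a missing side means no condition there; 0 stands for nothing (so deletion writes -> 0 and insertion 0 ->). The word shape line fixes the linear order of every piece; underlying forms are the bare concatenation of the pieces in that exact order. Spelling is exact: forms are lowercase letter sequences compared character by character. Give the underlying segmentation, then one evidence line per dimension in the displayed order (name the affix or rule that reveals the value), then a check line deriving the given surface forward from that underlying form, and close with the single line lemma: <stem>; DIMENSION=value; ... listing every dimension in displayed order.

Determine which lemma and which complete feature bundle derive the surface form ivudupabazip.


underlying: ivu-dupap-zip
CASE=ra - signalled by the affix ivu-
SUR=ak - signalled by the affix -zip
check: ivudupapzip -> ivudupapzip -> ivudupabzip -> ivudupabazip
lemma: dupap; CASE=ra; SUR=ak


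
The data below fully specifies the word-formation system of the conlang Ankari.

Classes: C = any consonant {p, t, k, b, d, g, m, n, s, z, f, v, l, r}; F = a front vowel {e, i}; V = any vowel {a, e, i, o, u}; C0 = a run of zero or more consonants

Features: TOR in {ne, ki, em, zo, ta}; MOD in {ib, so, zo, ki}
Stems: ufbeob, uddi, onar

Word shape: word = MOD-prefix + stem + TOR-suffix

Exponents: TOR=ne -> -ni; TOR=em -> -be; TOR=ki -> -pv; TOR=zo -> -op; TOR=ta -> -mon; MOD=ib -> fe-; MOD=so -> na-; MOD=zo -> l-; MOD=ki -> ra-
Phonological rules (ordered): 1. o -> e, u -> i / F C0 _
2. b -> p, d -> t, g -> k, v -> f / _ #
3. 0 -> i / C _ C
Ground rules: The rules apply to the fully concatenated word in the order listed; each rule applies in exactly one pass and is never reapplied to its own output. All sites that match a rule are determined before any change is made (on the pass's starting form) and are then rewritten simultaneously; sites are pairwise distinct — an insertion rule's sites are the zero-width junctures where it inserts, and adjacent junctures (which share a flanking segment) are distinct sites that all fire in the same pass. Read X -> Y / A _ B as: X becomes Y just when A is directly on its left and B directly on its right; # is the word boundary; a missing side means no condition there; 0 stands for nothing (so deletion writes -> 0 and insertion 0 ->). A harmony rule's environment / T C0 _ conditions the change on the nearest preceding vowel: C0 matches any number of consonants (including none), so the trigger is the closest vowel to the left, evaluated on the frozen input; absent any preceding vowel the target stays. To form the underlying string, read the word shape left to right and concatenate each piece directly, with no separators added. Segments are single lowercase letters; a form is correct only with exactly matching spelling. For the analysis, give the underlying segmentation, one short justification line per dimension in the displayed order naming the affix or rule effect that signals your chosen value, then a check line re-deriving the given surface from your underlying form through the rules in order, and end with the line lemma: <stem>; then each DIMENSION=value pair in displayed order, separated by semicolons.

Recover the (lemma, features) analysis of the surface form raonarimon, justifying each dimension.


underlying: ra-onar-mon
TOR=ta - signalled by the affix -mon
MOD=ki - signalled by the affix ra-
check: raonarmon -> raonarmon -> raonarmon -> raonarimon
lemma: onar; TOR=ta; MOD=ki


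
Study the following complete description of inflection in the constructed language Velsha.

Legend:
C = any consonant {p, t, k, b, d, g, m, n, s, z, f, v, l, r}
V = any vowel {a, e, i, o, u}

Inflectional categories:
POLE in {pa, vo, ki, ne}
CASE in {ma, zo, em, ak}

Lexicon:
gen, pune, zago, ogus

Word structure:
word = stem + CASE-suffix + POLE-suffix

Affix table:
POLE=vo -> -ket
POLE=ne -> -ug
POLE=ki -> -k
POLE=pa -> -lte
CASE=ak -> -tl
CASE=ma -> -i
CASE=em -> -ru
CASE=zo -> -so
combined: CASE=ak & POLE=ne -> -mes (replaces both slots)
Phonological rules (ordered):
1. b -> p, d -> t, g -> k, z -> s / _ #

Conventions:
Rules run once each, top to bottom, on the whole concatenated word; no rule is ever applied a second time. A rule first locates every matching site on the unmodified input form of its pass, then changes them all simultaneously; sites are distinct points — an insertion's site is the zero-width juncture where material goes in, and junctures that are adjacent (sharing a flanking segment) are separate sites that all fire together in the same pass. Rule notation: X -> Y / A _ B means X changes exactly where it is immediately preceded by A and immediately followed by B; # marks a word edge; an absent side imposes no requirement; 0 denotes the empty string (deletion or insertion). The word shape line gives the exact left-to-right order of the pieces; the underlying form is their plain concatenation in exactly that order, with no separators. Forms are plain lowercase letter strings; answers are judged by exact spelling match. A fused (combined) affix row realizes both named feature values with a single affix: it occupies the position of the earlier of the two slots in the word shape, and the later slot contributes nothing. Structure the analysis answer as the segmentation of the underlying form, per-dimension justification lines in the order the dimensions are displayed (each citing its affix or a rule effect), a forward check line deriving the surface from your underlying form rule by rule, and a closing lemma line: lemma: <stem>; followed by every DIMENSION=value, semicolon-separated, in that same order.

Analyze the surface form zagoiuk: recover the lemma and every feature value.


underlying: zago-i-ug
POLE=ne - signalled by the affix -ug
CASE=ma - signalled by the affix -i
check: zagoiug -> zagoiuk
lemma: zago; POLE=ne; CASE=ma


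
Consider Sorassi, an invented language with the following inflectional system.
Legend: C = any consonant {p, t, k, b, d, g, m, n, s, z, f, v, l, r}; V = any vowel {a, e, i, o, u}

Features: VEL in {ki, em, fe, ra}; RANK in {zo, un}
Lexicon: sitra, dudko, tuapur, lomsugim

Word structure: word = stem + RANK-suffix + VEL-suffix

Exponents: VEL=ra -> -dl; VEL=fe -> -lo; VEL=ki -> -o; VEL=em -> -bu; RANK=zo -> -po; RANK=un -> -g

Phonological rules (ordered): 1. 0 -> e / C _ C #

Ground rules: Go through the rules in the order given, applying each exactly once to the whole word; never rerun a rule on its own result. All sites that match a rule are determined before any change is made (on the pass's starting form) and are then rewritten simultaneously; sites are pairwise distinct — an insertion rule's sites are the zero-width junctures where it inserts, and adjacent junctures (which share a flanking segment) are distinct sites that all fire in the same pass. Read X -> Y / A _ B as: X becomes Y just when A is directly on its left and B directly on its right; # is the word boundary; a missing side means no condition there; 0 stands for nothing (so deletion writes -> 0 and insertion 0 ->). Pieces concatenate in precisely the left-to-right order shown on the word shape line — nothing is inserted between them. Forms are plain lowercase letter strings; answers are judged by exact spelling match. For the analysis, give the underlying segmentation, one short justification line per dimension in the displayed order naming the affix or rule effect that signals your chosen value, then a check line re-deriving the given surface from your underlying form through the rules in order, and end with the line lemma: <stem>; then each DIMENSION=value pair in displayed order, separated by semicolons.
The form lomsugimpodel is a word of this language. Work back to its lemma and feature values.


underlying: lomsugim-po-dl
VEL=ra - signalled by the affix -dl
RANK=zo - signalled by the affix -po
check: lomsugimpodl -> lomsugimpodel
lemma: lomsugim; VEL=ra; RANK=zo


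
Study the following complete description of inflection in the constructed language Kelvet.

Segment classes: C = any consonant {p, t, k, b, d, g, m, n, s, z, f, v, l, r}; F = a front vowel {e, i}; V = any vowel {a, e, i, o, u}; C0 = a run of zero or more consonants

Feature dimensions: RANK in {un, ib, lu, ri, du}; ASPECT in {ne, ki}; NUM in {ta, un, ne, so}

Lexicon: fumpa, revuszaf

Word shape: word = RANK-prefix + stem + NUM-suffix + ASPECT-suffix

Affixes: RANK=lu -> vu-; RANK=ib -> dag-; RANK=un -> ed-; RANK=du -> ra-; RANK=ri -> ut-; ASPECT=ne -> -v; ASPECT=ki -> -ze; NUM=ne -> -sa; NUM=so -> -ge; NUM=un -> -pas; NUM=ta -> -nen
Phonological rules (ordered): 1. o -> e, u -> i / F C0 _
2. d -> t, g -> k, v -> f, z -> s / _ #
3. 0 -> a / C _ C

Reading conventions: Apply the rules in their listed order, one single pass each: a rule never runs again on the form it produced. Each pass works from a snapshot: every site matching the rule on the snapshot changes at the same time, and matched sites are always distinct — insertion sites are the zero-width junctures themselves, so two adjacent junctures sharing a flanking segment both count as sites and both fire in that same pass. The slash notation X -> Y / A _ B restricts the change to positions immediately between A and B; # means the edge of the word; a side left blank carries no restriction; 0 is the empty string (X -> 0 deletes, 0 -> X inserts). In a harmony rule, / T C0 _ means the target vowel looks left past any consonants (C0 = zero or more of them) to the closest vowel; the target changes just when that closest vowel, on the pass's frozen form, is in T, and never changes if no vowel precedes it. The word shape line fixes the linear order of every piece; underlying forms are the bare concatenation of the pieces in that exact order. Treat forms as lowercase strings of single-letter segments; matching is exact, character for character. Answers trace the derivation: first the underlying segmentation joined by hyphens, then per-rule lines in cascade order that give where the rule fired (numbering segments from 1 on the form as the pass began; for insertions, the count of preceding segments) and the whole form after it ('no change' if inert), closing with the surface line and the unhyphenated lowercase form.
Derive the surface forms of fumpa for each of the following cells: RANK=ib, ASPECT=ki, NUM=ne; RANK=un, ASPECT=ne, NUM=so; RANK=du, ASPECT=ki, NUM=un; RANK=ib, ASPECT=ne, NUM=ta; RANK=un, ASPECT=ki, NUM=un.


cell RANK=ib, ASPECT=ki, NUM=ne:
underlying: dag-fumpa-sa-ze
1. o -> e, u -> i / F C0 _: no change
2. d -> t, g -> k, v -> f, z -> s / _ #: no change
3. 0 -> a / C _ C: inserts after position(s) 3, 6: dagafumapasaze
surface: dagafumapasaze

cell RANK=un, ASPECT=ne, NUM=so:
underlying: ed-fumpa-ge-v
1. o -> e, u -> i / F C0 _: fires at position(s) 4: edfimpagev
2. d -> t, g -> k, v -> f, z -> s / _ #: fires at position(s) 10: edfimpagef
3. 0 -> a / C _ C: inserts after position(s) 2, 5: edafimapagef
surface: edafimapagef

cell RANK=du, ASPECT=ki, NUM=un:
underlying: ra-fumpa-pas-ze
1. o -> e, u -> i / F C0 _: no change
2. d -> t, g -> k, v -> f, z -> s / _ #: no change
3. 0 -> a / C _ C: inserts after position(s) 5, 10: rafumapapasaze
surface: rafumapapasaze

cell RANK=ib, ASPECT=ne, NUM=ta:
underlying: dag-fumpa-nen-v
1. o -> e, u -> i / F C0 _: no change
2. d -> t, g -> k, v -> f, z -> s / _ #: fires at position(s) 12: dagfumpanenf
3. 0 -> a / C _ C: inserts after position(s) 3, 6, 11: dagafumapanenaf
surface: dagafumapanenaf

cell RANK=un, ASPECT=ki, NUM=un:
underlying: ed-fumpa-pas-ze
1. o -> e, u -> i / F C0 _: fires at position(s) 4: edfimpapasze
2. d -> t, g -> k, v -> f, z -> s / _ #: no change
3. 0 -> a / C _ C: inserts after position(s) 2, 5, 10: edafimapapasaze
surface: edafimapapasaze


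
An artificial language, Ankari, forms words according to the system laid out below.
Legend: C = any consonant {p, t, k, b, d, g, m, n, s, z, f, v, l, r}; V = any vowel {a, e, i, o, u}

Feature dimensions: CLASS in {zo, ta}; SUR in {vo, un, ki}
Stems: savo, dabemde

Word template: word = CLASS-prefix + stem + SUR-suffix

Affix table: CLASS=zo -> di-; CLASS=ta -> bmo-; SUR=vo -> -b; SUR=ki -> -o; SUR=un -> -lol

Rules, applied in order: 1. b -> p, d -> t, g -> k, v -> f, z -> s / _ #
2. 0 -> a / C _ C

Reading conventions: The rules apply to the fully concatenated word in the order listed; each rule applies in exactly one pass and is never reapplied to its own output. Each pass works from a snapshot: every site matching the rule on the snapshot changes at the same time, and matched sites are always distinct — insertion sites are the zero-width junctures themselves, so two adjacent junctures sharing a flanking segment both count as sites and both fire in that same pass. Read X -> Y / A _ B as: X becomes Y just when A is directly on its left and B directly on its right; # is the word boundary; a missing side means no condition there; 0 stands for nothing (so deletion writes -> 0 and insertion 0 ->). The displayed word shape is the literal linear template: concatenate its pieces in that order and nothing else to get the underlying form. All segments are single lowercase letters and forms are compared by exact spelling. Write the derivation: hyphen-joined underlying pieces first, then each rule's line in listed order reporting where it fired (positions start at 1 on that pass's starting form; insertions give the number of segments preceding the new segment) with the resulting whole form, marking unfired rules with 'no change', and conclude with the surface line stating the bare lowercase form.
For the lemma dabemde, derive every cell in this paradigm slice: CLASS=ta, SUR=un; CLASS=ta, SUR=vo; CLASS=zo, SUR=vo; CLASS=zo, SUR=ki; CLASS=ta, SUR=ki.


cell CLASS=ta, SUR=un:
underlying: bmo-dabemde-lol
1. b -> p, d -> t, g -> k, v -> f, z -> s / _ #: no change
2. 0 -> a / C _ C: inserts after position(s) 1, 8: bamodabemadelol
surface: bamodabemadelol

cell CLASS=ta, SUR=vo:
underlying: bmo-dabemde-b
1. b -> p, d -> t, g -> k, v -> f, z -> s / _ #: fires at position(s) 11: bmodabemdep
2. 0 -> a / C _ C: inserts after position(s) 1, 8: bamodabemadep
surface: bamodabemadep

cell CLASS=zo, SUR=vo:
underlying: di-dabemde-b
1. b -> p, d -> t, g -> k, v -> f, z -> s / _ #: fires at position(s) 10: didabemdep
2. 0 -> a / C _ C: inserts after position(s) 7: didabemadep
surface: didabemadep

cell CLASS=zo, SUR=ki:
underlying: di-dabemde-o
1. b -> p, d -> t, g -> k, v -> f, z -> s / _ #: no change
2. 0 -> a / C _ C: inserts after position(s) 7: didabemadeo
surface: didabemadeo

cell CLASS=ta, SUR=ki:
underlying: bmo-dabemde-o
1. b -> p, d -> t, g -> k, v -> f, z -> s / _ #: no change
2. 0 -> a / C _ C: inserts after position(s) 1, 8: bamodabemadeo
surface: bamodabemadeo


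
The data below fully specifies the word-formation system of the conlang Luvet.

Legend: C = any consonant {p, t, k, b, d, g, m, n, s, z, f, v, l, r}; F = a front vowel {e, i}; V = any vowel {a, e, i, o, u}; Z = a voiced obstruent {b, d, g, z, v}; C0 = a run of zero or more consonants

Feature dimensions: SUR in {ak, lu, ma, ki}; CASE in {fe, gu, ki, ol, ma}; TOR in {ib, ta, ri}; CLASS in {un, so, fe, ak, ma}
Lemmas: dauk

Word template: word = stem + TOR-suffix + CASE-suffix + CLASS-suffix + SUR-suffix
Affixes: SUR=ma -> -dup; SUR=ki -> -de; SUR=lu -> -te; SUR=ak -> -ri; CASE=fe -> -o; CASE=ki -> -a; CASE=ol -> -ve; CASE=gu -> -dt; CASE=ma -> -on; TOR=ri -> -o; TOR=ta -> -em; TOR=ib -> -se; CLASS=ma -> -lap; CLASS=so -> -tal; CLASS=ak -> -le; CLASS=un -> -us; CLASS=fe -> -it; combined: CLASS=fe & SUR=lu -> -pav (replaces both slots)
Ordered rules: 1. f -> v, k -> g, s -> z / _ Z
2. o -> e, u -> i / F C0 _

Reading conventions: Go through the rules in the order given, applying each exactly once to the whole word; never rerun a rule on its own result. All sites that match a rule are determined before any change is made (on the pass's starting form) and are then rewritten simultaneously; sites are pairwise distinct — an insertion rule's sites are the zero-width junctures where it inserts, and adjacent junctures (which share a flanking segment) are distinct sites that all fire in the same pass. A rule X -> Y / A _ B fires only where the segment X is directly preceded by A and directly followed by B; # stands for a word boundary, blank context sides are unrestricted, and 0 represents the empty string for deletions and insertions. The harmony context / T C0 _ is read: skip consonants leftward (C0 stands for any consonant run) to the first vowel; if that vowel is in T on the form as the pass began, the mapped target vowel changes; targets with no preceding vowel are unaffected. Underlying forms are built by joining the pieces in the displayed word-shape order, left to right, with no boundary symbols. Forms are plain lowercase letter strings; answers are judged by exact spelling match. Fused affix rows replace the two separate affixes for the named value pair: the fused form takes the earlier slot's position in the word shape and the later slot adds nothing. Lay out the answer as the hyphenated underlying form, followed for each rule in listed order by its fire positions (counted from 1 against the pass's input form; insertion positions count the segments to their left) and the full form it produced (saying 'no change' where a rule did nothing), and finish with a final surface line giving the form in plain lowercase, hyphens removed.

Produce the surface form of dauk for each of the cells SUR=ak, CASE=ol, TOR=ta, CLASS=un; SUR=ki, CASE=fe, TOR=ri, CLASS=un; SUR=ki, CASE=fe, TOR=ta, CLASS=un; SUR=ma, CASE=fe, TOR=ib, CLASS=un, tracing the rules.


cell SUR=ak, CASE=ol, TOR=ta, CLASS=un:
underlying: dauk-em-ve-us-ri
1. f -> v, k -> g, s -> z / _ Z: no change
2. o -> e, u -> i / F C0 _: fires at position(s) 9: daukemveisri
surface: daukemveisri

cell SUR=ki, CASE=fe, TOR=ri, CLASS=un:
underlying: dauk-o-o-us-de
1. f -> v, k -> g, s -> z / _ Z: fires at position(s) 8: daukoouzde
2. o -> e, u -> i / F C0 _: no change
surface: daukoouzde

cell SUR=ki, CASE=fe, TOR=ta, CLASS=un:
underlying: dauk-em-o-us-de
1. f -> v, k -> g, s -> z / _ Z: fires at position(s) 9: daukemouzde
2. o -> e, u -> i / F C0 _: fires at position(s) 7: daukemeuzde
surface: daukemeuzde

cell SUR=ma, CASE=fe, TOR=ib, CLASS=un:
underlying: dauk-se-o-us-dup
1. f -> v, k -> g, s -> z / _ Z: fires at position(s) 9: daukseouzdup
2. o -> e, u -> i / F C0 _: fires at position(s) 7: daukseeuzdup
surface: daukseeuzdup


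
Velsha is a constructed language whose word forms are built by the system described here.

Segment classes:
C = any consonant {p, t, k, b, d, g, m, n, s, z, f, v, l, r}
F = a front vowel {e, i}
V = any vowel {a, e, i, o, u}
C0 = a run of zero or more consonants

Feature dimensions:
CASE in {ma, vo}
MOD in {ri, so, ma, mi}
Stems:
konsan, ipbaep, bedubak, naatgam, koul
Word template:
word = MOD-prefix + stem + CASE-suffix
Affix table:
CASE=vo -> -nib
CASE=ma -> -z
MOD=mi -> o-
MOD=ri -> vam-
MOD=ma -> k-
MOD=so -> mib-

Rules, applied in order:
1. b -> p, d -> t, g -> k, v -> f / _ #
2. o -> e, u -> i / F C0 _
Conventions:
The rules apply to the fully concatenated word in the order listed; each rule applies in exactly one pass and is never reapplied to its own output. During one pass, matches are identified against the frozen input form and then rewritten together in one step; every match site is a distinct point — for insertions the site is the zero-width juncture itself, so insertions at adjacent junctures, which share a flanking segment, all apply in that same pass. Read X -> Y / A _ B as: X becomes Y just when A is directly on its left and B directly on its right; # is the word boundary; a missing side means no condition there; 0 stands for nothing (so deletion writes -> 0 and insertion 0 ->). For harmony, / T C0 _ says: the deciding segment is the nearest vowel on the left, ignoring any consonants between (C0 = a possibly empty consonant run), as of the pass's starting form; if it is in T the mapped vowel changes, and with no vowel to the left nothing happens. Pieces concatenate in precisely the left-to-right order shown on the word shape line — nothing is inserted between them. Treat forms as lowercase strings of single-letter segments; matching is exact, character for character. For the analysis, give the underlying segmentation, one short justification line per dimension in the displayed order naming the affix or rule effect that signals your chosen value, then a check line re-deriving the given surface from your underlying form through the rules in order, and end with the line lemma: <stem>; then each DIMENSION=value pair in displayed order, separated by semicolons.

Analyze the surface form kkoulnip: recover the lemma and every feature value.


underlying: k-koul-nib
CASE=vo - signalled by the affix -nib
MOD=ma - signalled by the affix k-
check: kkoulnib -> kkoulnip -> kkoulnip
lemma: koul; CASE=vo; MOD=ma


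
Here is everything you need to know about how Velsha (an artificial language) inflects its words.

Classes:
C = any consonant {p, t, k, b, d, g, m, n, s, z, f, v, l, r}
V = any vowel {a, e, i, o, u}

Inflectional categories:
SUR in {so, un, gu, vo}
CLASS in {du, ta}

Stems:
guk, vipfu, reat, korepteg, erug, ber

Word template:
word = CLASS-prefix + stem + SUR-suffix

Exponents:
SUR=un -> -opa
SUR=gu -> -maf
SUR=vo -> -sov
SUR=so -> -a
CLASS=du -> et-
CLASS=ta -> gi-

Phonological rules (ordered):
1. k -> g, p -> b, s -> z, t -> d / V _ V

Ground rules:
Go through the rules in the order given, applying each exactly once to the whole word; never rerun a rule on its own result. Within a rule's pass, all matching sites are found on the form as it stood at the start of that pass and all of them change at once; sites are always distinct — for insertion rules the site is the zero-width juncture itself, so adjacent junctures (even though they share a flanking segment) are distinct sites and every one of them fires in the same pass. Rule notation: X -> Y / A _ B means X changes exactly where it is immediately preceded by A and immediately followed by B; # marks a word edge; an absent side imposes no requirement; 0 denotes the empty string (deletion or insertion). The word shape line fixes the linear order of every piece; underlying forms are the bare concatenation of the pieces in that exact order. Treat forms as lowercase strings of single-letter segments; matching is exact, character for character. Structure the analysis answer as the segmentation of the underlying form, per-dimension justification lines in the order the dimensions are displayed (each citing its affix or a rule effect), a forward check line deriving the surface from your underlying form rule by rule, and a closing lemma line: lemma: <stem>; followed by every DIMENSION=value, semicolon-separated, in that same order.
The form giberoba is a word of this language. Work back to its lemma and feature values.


underlying: gi-ber-opa
SUR=un - signalled by the affix -opa
CLASS=ta - signalled by the affix gi-
check: giberopa -> giberoba
lemma: ber; SUR=un; CLASS=ta


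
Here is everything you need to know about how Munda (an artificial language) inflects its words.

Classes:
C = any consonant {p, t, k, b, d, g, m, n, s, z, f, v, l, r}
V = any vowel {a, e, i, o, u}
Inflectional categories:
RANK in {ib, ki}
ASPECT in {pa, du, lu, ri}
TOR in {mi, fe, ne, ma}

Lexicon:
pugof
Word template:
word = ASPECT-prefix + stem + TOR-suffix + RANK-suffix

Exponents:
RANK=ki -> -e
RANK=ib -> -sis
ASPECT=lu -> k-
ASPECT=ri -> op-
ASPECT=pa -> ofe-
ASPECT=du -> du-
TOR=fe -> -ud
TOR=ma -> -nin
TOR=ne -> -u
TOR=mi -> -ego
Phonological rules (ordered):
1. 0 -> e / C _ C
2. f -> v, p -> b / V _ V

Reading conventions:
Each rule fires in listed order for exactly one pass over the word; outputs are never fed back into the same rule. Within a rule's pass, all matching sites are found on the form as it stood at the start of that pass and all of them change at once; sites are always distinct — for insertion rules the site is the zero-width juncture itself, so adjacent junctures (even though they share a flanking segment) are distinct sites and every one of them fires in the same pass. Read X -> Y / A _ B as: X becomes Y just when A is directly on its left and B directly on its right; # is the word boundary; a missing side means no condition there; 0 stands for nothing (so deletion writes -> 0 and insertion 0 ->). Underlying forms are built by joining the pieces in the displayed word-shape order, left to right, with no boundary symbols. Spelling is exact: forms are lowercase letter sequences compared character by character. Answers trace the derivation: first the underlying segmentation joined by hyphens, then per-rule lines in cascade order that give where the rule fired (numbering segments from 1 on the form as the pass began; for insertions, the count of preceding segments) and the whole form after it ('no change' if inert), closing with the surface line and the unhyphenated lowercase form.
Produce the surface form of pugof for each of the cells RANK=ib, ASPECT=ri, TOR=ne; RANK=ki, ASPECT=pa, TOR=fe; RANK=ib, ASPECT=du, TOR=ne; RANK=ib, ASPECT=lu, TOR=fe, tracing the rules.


cell RANK=ib, ASPECT=ri, TOR=ne:
underlying: op-pugof-u-sis
1. 0 -> e / C _ C: inserts after position(s) 2: opepugofusis
2. f -> v, p -> b / V _ V: fires at position(s) 2, 4, 8: obebugovusis
surface: obebugovusis

cell RANK=ki, ASPECT=pa, TOR=fe:
underlying: ofe-pugof-ud-e
1. 0 -> e / C _ C: no change
2. f -> v, p -> b / V _ V: fires at position(s) 2, 4, 8: ovebugovude
surface: ovebugovude

cell RANK=ib, ASPECT=du, TOR=ne:
underlying: du-pugof-u-sis
1. 0 -> e / C _ C: no change
2. f -> v, p -> b / V _ V: fires at position(s) 3, 7: dubugovusis
surface: dubugovusis

cell RANK=ib, ASPECT=lu, TOR=fe:
underlying: k-pugof-ud-sis
1. 0 -> e / C _ C: inserts after position(s) 1, 8: kepugofudesis
2. f -> v, p -> b / V _ V: fires at position(s) 3, 7: kebugovudesis
surface: kebugovudesis


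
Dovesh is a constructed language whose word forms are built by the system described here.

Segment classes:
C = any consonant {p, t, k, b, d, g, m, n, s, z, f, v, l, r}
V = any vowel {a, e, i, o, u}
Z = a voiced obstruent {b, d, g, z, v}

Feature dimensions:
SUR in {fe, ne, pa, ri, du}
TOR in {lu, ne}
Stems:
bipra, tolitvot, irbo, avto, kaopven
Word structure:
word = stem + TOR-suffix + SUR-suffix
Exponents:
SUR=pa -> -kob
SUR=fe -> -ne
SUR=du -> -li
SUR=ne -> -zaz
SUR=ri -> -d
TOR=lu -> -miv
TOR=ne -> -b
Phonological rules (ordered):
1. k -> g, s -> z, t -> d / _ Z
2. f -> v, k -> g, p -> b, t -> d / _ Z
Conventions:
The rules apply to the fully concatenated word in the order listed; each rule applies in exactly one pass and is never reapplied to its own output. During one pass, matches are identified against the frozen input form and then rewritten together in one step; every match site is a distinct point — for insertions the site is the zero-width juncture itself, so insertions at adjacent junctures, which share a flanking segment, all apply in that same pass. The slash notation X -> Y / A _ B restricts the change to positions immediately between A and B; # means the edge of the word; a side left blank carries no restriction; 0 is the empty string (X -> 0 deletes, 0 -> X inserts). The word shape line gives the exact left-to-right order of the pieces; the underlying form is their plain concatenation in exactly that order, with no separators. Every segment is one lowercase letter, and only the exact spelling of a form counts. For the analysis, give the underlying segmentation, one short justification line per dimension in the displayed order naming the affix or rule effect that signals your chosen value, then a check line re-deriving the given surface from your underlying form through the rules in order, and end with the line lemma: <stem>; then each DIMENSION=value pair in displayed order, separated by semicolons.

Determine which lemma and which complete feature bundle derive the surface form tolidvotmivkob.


underlying: tolitvot-miv-kob
SUR=pa - signalled by the affix -kob
TOR=lu - signalled by the affix -miv
check: tolitvotmivkob -> tolidvotmivkob -> tolidvotmivkob
lemma: tolitvot; SUR=pa; TOR=lu
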